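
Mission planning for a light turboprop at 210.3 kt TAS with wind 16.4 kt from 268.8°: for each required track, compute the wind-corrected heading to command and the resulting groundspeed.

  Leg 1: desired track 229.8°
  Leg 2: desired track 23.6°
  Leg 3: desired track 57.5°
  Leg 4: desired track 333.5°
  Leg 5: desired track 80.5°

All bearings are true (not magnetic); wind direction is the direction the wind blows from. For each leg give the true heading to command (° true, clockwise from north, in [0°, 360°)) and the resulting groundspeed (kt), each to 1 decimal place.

Leg 1: heading=232.6°, groundspeed=197.3 kt
Leg 2: heading=19.5°, groundspeed=216.7 kt
Leg 3: heading=55.2°, groundspeed=224.1 kt
Leg 4: heading=329.5°, groundspeed=202.8 kt
Leg 5: heading=79.9°, groundspeed=226.5 kt

Leg 1: desired track 229.8°; wind correction +2.8° → command heading 232.6°, groundspeed 197.3 kt
Leg 2: desired track 23.6°; wind correction -4.1° → command heading 19.5°, groundspeed 216.7 kt
Leg 3: desired track 57.5°; wind correction -2.3° → command heading 55.2°, groundspeed 224.1 kt
Leg 4: desired track 333.5°; wind correction -4.0° → command heading 329.5°, groundspeed 202.8 kt
Leg 5: desired track 80.5°; wind correction -0.6° → command heading 79.9°, groundspeed 226.5 kt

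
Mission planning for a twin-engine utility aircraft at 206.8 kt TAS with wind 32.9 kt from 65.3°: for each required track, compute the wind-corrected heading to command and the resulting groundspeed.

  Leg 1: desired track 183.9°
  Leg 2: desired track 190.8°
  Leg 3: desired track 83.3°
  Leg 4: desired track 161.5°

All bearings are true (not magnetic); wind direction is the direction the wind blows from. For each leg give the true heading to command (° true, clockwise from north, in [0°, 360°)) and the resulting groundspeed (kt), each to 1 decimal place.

Leg 1: heading=175.9°, groundspeed=220.5 kt
Leg 2: heading=183.4°, groundspeed=224.2 kt
Leg 3: heading=80.5°, groundspeed=175.3 kt
Leg 4: heading=152.4°, groundspeed=207.8 kt

Leg 1: desired track 183.9°; wind correction -8.0° → command heading 175.9°, groundspeed 220.5 kt
Leg 2: desired track 190.8°; wind correction -7.4° → command heading 183.4°, groundspeed 224.2 kt
Leg 3: desired track 83.3°; wind correction -2.8° → command heading 80.5°, groundspeed 175.3 kt
Leg 4: desired track 161.5°; wind correction -9.1° → command heading 152.4°, groundspeed 207.8 kt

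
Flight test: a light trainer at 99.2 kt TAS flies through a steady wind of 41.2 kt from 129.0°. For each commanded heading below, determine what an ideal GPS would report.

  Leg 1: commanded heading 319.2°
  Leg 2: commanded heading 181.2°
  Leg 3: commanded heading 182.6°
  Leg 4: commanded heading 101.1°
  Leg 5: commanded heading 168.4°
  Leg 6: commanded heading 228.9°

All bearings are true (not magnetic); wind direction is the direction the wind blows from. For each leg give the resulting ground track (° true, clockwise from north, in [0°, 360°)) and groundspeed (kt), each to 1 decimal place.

Leg 1: track=316.2°, groundspeed=139.9 kt
Leg 2: track=205.0°, groundspeed=80.8 kt
Leg 3: track=206.5°, groundspeed=81.8 kt
Leg 4: track=84.0°, groundspeed=65.7 kt
Leg 5: track=189.6°, groundspeed=72.3 kt
Leg 6: track=249.8°, groundspeed=113.8 kt

Leg 1: heading 319.2°; drift -3.0° → track 316.2°, groundspeed 139.9 kt
Leg 2: heading 181.2°; drift +23.8° → track 205.0°, groundspeed 80.8 kt
Leg 3: heading 182.6°; drift +23.9° → track 206.5°, groundspeed 81.8 kt
Leg 4: heading 101.1°; drift -17.1° → track 84.0°, groundspeed 65.7 kt
Leg 5: heading 168.4°; drift +21.2° → track 189.6°, groundspeed 72.3 kt
Leg 6: heading 228.9°; drift +20.9° → track 249.8°, groundspeed 113.8 kt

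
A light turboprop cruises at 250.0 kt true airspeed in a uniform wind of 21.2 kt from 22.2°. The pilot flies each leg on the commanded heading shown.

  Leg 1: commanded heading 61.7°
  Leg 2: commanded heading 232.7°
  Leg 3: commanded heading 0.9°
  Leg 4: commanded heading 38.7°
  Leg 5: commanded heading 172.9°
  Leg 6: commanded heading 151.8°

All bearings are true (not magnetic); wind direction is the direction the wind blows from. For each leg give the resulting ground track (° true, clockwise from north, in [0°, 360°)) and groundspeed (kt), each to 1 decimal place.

Leg 1: heading 61.7°; drift +3.3° → track 65.0°, groundspeed 234.0 kt
Leg 2: heading 232.7°; drift -2.3° → track 230.4°, groundspeed 268.5 kt
Leg 3: heading 0.9°; drift -1.9° → track 359.0°, groundspeed 230.4 kt
Leg 4: heading 38.7°; drift +1.5° → track 40.2°, groundspeed 229.8 kt
Leg 5: heading 172.9°; drift +2.2° → track 175.1°, groundspeed 268.7 kt
Leg 6: heading 151.8°; drift +3.5° → track 155.3°, groundspeed 264.0 kt

Leg 1: track=65.0°, groundspeed=234.0 kt
Leg 2: track=230.4°, groundspeed=268.5 kt
Leg 3: track=359.0°, groundspeed=230.4 kt
Leg 4: track=40.2°, groundspeed=229.8 kt
Leg 5: track=175.1°, groundspeed=268.7 kt
Leg 6: track=155.3°, groundspeed=264.0 kt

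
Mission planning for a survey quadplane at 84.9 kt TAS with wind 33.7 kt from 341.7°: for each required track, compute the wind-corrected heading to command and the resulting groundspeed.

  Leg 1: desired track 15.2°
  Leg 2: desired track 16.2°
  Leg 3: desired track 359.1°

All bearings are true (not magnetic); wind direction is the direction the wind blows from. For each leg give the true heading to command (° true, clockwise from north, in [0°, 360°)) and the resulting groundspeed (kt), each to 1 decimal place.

Leg 1: desired track 15.2°; wind correction -12.7° → command heading 2.5°, groundspeed 54.7 kt
Leg 2: desired track 16.2°; wind correction -13.0° → command heading 3.2°, groundspeed 55.0 kt
Leg 3: desired track 359.1°; wind correction -6.8° → command heading 352.3°, groundspeed 52.1 kt

Leg 1: heading=2.5°, groundspeed=54.7 kt
Leg 2: heading=3.2°, groundspeed=55.0 kt
Leg 3: heading=352.3°, groundspeed=52.1 kt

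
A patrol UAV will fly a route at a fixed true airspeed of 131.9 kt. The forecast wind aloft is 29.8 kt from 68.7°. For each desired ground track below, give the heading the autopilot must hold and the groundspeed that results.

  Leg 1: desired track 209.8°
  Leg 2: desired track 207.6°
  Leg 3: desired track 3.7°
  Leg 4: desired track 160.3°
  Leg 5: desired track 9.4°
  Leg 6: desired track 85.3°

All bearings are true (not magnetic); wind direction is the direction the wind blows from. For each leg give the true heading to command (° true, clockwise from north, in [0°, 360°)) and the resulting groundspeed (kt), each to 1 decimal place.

Leg 1: heading=201.6°, groundspeed=153.8 kt
Leg 2: heading=199.1°, groundspeed=152.9 kt
Leg 3: heading=15.5°, groundspeed=116.5 kt
Leg 4: heading=147.2°, groundspeed=129.3 kt
Leg 5: heading=20.6°, groundspeed=114.2 kt
Leg 6: heading=81.6°, groundspeed=103.1 kt

Leg 1: desired track 209.8°; wind correction -8.2° → command heading 201.6°, groundspeed 153.8 kt
Leg 2: desired track 207.6°; wind correction -8.5° → command heading 199.1°, groundspeed 152.9 kt
Leg 3: desired track 3.7°; wind correction +11.8° → command heading 15.5°, groundspeed 116.5 kt
Leg 4: desired track 160.3°; wind correction -13.1° → command heading 147.2°, groundspeed 129.3 kt
Leg 5: desired track 9.4°; wind correction +11.2° → command heading 20.6°, groundspeed 114.2 kt
Leg 6: desired track 85.3°; wind correction -3.7° → command heading 81.6°, groundspeed 103.1 kt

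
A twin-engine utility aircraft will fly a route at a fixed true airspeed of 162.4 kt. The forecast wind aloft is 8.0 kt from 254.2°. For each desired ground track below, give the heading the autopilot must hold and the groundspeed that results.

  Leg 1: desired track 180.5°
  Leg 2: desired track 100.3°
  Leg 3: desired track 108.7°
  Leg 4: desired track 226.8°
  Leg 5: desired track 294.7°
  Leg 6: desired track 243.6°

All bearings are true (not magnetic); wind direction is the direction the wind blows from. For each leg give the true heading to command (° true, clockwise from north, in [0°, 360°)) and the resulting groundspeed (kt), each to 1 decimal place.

Leg 1: desired track 180.5°; wind correction +2.7° → command heading 183.2°, groundspeed 160.0 kt
Leg 2: desired track 100.3°; wind correction +1.2° → command heading 101.5°, groundspeed 169.5 kt
Leg 3: desired track 108.7°; wind correction +1.6° → command heading 110.3°, groundspeed 168.9 kt
Leg 4: desired track 226.8°; wind correction +1.3° → command heading 228.1°, groundspeed 155.3 kt
Leg 5: desired track 294.7°; wind correction -1.8° → command heading 292.9°, groundspeed 156.2 kt
Leg 6: desired track 243.6°; wind correction +0.5° → command heading 244.1°, groundspeed 154.5 kt

Leg 1: heading=183.2°, groundspeed=160.0 kt
Leg 2: heading=101.5°, groundspeed=169.5 kt
Leg 3: heading=110.3°, groundspeed=168.9 kt
Leg 4: heading=228.1°, groundspeed=155.3 kt
Leg 5: heading=292.9°, groundspeed=156.2 kt
Leg 6: heading=244.1°, groundspeed=154.5 kt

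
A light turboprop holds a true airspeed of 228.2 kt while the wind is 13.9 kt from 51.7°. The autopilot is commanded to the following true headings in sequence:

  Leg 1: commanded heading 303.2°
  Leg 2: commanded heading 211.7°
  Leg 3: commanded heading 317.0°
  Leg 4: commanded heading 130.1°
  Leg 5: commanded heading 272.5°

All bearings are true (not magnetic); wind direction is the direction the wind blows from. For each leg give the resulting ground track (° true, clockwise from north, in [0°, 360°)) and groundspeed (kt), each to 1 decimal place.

Leg 1: track=300.0°, groundspeed=233.0 kt
Leg 2: track=212.8°, groundspeed=241.3 kt
Leg 3: track=313.5°, groundspeed=229.8 kt
Leg 4: track=133.6°, groundspeed=225.8 kt
Leg 5: track=270.3°, groundspeed=238.9 kt

Leg 1: heading 303.2°; drift -3.2° → track 300.0°, groundspeed 233.0 kt
Leg 2: heading 211.7°; drift +1.1° → track 212.8°, groundspeed 241.3 kt
Leg 3: heading 317.0°; drift -3.5° → track 313.5°, groundspeed 229.8 kt
Leg 4: heading 130.1°; drift +3.5° → track 133.6°, groundspeed 225.8 kt
Leg 5: heading 272.5°; drift -2.2° → track 270.3°, groundspeed 238.9 kt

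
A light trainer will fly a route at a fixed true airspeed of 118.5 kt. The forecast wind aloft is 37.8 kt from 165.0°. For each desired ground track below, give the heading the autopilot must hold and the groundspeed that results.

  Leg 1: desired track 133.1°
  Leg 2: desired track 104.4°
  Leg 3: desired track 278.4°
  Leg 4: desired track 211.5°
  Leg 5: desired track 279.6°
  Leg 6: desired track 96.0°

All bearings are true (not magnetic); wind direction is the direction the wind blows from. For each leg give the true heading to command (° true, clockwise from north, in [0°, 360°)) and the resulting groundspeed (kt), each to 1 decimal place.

Leg 1: heading=142.8°, groundspeed=84.7 kt
Leg 2: heading=120.5°, groundspeed=95.3 kt
Leg 3: heading=261.4°, groundspeed=128.3 kt
Leg 4: heading=198.1°, groundspeed=89.3 kt
Leg 5: heading=262.7°, groundspeed=129.1 kt
Leg 6: heading=113.3°, groundspeed=99.6 kt

Leg 1: desired track 133.1°; wind correction +9.7° → command heading 142.8°, groundspeed 84.7 kt
Leg 2: desired track 104.4°; wind correction +16.1° → command heading 120.5°, groundspeed 95.3 kt
Leg 3: desired track 278.4°; wind correction -17.0° → command heading 261.4°, groundspeed 128.3 kt
Leg 4: desired track 211.5°; wind correction -13.4° → command heading 198.1°, groundspeed 89.3 kt
Leg 5: desired track 279.6°; wind correction -16.9° → command heading 262.7°, groundspeed 129.1 kt
Leg 6: desired track 96.0°; wind correction +17.3° → command heading 113.3°, groundspeed 99.6 kt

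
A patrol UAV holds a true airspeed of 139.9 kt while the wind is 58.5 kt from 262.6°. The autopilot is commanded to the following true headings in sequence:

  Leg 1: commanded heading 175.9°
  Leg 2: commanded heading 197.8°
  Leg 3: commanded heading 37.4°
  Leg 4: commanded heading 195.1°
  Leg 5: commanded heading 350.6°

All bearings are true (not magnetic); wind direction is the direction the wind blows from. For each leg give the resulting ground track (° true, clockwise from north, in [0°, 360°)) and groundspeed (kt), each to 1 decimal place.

Leg 1: heading 175.9°; drift -23.2° → track 152.7°, groundspeed 148.5 kt
Leg 2: heading 197.8°; drift -24.7° → track 173.1°, groundspeed 126.6 kt
Leg 3: heading 37.4°; drift +12.9° → track 50.3°, groundspeed 185.8 kt
Leg 4: heading 195.1°; drift -24.7° → track 170.4°, groundspeed 129.3 kt
Leg 5: heading 350.6°; drift +23.0° → track 13.6°, groundspeed 149.7 kt

Leg 1: track=152.7°, groundspeed=148.5 kt
Leg 2: track=173.1°, groundspeed=126.6 kt
Leg 3: track=50.3°, groundspeed=185.8 kt
Leg 4: track=170.4°, groundspeed=129.3 kt
Leg 5: track=13.6°, groundspeed=149.7 kt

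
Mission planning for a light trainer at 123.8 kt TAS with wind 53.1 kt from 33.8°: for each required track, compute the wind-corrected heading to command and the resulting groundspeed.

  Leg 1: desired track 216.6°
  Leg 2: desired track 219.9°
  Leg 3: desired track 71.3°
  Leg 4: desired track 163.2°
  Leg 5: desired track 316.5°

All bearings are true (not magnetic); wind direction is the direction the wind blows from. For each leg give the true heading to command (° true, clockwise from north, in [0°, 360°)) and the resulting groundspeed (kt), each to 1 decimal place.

Leg 1: desired track 216.6°; wind correction +1.2° → command heading 217.8°, groundspeed 176.8 kt
Leg 2: desired track 219.9°; wind correction +2.6° → command heading 222.5°, groundspeed 176.5 kt
Leg 3: desired track 71.3°; wind correction -15.1° → command heading 56.2°, groundspeed 77.4 kt
Leg 4: desired track 163.2°; wind correction -19.4° → command heading 143.8°, groundspeed 150.5 kt
Leg 5: desired track 316.5°; wind correction +24.7° → command heading 341.2°, groundspeed 100.8 kt

Leg 1: heading=217.8°, groundspeed=176.8 kt
Leg 2: heading=222.5°, groundspeed=176.5 kt
Leg 3: heading=56.2°, groundspeed=77.4 kt
Leg 4: heading=143.8°, groundspeed=150.5 kt
Leg 5: heading=341.2°, groundspeed=100.8 kt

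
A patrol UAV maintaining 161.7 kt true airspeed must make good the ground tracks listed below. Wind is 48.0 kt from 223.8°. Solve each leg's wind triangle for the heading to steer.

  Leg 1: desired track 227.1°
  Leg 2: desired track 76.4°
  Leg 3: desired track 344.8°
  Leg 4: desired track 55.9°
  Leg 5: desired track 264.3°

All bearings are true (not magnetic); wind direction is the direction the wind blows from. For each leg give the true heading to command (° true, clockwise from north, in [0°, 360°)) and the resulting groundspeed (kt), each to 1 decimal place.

Leg 1: desired track 227.1°; wind correction -1.0° → command heading 226.1°, groundspeed 113.8 kt
Leg 2: desired track 76.4°; wind correction +9.2° → command heading 85.6°, groundspeed 200.1 kt
Leg 3: desired track 344.8°; wind correction -14.7° → command heading 330.1°, groundspeed 181.1 kt
Leg 4: desired track 55.9°; wind correction +3.6° → command heading 59.5°, groundspeed 208.3 kt
Leg 5: desired track 264.3°; wind correction -11.1° → command heading 253.2°, groundspeed 122.2 kt

Leg 1: heading=226.1°, groundspeed=113.8 kt
Leg 2: heading=85.6°, groundspeed=200.1 kt
Leg 3: heading=330.1°, groundspeed=181.1 kt
Leg 4: heading=59.5°, groundspeed=208.3 kt
Leg 5: heading=253.2°, groundspeed=122.2 kt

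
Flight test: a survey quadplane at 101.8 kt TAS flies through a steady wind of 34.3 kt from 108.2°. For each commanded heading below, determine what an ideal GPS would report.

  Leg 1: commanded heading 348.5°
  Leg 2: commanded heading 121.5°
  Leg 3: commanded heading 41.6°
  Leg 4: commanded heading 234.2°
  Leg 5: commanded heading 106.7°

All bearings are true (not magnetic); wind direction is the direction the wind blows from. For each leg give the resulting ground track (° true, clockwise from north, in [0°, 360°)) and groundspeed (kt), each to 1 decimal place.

Leg 1: track=334.4°, groundspeed=122.5 kt
Leg 2: track=128.1°, groundspeed=68.9 kt
Leg 3: track=22.0°, groundspeed=93.6 kt
Leg 4: track=247.0°, groundspeed=125.1 kt
Leg 5: track=105.9°, groundspeed=67.5 kt

Leg 1: heading 348.5°; drift -14.1° → track 334.4°, groundspeed 122.5 kt
Leg 2: heading 121.5°; drift +6.6° → track 128.1°, groundspeed 68.9 kt
Leg 3: heading 41.6°; drift -19.6° → track 22.0°, groundspeed 93.6 kt
Leg 4: heading 234.2°; drift +12.8° → track 247.0°, groundspeed 125.1 kt
Leg 5: heading 106.7°; drift -0.8° → track 105.9°, groundspeed 67.5 kt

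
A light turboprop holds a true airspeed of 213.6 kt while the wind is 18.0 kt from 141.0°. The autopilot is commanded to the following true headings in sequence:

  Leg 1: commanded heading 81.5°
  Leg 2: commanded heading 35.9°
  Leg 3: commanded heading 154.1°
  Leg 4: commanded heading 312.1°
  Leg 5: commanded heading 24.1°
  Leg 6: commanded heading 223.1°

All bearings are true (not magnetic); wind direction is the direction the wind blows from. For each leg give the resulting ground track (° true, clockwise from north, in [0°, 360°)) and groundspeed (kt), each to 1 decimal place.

Leg 1: heading 81.5°; drift -4.3° → track 77.2°, groundspeed 205.1 kt
Leg 2: heading 35.9°; drift -4.6° → track 31.3°, groundspeed 219.0 kt
Leg 3: heading 154.1°; drift +1.2° → track 155.3°, groundspeed 196.1 kt
Leg 4: heading 312.1°; drift +0.7° → track 312.8°, groundspeed 231.4 kt
Leg 5: heading 24.1°; drift -4.1° → track 20.0°, groundspeed 222.3 kt
Leg 6: heading 223.1°; drift +4.8° → track 227.9°, groundspeed 211.9 kt

Leg 1: track=77.2°, groundspeed=205.1 kt
Leg 2: track=31.3°, groundspeed=219.0 kt
Leg 3: track=155.3°, groundspeed=196.1 kt
Leg 4: track=312.8°, groundspeed=231.4 kt
Leg 5: track=20.0°, groundspeed=222.3 kt
Leg 6: track=227.9°, groundspeed=211.9 kt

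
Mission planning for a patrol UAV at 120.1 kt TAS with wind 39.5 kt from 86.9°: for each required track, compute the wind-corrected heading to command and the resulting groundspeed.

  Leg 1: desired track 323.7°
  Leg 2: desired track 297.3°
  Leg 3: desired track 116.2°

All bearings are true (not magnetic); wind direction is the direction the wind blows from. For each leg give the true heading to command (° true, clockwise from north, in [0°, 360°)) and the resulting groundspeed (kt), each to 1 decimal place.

Leg 1: desired track 323.7°; wind correction +16.0° → command heading 339.7°, groundspeed 137.1 kt
Leg 2: desired track 297.3°; wind correction +9.6° → command heading 306.9°, groundspeed 152.5 kt
Leg 3: desired track 116.2°; wind correction -9.3° → command heading 106.9°, groundspeed 84.1 kt

Leg 1: heading=339.7°, groundspeed=137.1 kt
Leg 2: heading=306.9°, groundspeed=152.5 kt
Leg 3: heading=106.9°, groundspeed=84.1 kt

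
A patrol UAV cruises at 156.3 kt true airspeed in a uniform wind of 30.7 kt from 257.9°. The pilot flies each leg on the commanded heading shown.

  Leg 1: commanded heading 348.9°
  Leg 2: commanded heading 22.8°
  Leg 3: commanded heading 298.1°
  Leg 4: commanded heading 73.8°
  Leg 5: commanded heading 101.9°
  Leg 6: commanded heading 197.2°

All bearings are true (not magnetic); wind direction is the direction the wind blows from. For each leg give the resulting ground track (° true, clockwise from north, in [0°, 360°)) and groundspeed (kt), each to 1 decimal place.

Leg 1: track=0.0°, groundspeed=159.8 kt
Leg 2: track=31.0°, groundspeed=175.7 kt
Leg 3: track=306.6°, groundspeed=134.3 kt
Leg 4: track=74.5°, groundspeed=186.9 kt
Leg 5: track=98.0°, groundspeed=184.8 kt
Leg 6: track=186.5°, groundspeed=143.8 kt

Leg 1: heading 348.9°; drift +11.1° → track 0.0°, groundspeed 159.8 kt
Leg 2: heading 22.8°; drift +8.2° → track 31.0°, groundspeed 175.7 kt
Leg 3: heading 298.1°; drift +8.5° → track 306.6°, groundspeed 134.3 kt
Leg 4: heading 73.8°; drift +0.7° → track 74.5°, groundspeed 186.9 kt
Leg 5: heading 101.9°; drift -3.9° → track 98.0°, groundspeed 184.8 kt
Leg 6: heading 197.2°; drift -10.7° → track 186.5°, groundspeed 143.8 kt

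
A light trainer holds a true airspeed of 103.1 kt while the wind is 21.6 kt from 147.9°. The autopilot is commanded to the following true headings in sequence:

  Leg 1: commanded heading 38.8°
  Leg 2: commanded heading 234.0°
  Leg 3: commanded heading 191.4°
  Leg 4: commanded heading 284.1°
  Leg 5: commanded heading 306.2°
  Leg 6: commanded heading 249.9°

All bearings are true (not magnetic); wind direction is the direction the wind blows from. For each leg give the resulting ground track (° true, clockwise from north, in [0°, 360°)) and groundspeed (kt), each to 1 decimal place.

Leg 1: track=28.3°, groundspeed=112.0 kt
Leg 2: track=246.0°, groundspeed=103.9 kt
Leg 3: track=201.1°, groundspeed=88.7 kt
Leg 4: track=291.3°, groundspeed=119.6 kt
Leg 5: track=309.9°, groundspeed=123.4 kt
Leg 6: track=261.0°, groundspeed=109.6 kt

Leg 1: heading 38.8°; drift -10.5° → track 28.3°, groundspeed 112.0 kt
Leg 2: heading 234.0°; drift +12.0° → track 246.0°, groundspeed 103.9 kt
Leg 3: heading 191.4°; drift +9.7° → track 201.1°, groundspeed 88.7 kt
Leg 4: heading 284.1°; drift +7.2° → track 291.3°, groundspeed 119.6 kt
Leg 5: heading 306.2°; drift +3.7° → track 309.9°, groundspeed 123.4 kt
Leg 6: heading 249.9°; drift +11.1° → track 261.0°, groundspeed 109.6 kt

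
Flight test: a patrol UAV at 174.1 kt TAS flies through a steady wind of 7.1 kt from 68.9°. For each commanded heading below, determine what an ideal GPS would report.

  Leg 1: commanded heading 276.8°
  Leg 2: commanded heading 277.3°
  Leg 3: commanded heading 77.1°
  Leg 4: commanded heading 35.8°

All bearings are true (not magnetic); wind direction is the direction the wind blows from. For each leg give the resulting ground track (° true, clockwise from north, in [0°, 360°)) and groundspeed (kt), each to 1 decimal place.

Leg 1: track=275.7°, groundspeed=180.4 kt
Leg 2: track=276.2°, groundspeed=180.4 kt
Leg 3: track=77.4°, groundspeed=167.1 kt
Leg 4: track=34.5°, groundspeed=168.2 kt

Leg 1: heading 276.8°; drift -1.1° → track 275.7°, groundspeed 180.4 kt
Leg 2: heading 277.3°; drift -1.1° → track 276.2°, groundspeed 180.4 kt
Leg 3: heading 77.1°; drift +0.3° → track 77.4°, groundspeed 167.1 kt
Leg 4: heading 35.8°; drift -1.3° → track 34.5°, groundspeed 168.2 kt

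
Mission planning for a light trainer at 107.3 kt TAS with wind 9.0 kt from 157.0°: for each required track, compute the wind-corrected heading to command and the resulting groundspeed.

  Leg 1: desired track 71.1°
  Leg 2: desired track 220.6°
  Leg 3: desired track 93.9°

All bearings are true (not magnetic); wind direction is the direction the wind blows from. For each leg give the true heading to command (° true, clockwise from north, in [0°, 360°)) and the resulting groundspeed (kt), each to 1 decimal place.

Leg 1: desired track 71.1°; wind correction +4.8° → command heading 75.9°, groundspeed 106.3 kt
Leg 2: desired track 220.6°; wind correction -4.3° → command heading 216.3°, groundspeed 103.0 kt
Leg 3: desired track 93.9°; wind correction +4.3° → command heading 98.2°, groundspeed 102.9 kt

Leg 1: heading=75.9°, groundspeed=106.3 kt
Leg 2: heading=216.3°, groundspeed=103.0 kt
Leg 3: heading=98.2°, groundspeed=102.9 kt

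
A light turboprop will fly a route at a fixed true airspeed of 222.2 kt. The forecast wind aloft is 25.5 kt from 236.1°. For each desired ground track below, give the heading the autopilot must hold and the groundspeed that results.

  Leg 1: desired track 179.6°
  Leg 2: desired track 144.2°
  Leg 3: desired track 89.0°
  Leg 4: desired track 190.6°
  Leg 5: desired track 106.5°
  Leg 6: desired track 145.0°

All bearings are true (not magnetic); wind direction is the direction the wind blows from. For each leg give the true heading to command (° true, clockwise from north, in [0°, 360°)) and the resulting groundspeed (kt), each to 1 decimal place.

Leg 1: heading=185.1°, groundspeed=207.1 kt
Leg 2: heading=150.8°, groundspeed=221.6 kt
Leg 3: heading=92.6°, groundspeed=243.2 kt
Leg 4: heading=195.3°, groundspeed=203.6 kt
Leg 5: heading=111.6°, groundspeed=237.6 kt
Leg 6: heading=151.6°, groundspeed=221.2 kt

Leg 1: desired track 179.6°; wind correction +5.5° → command heading 185.1°, groundspeed 207.1 kt
Leg 2: desired track 144.2°; wind correction +6.6° → command heading 150.8°, groundspeed 221.6 kt
Leg 3: desired track 89.0°; wind correction +3.6° → command heading 92.6°, groundspeed 243.2 kt
Leg 4: desired track 190.6°; wind correction +4.7° → command heading 195.3°, groundspeed 203.6 kt
Leg 5: desired track 106.5°; wind correction +5.1° → command heading 111.6°, groundspeed 237.6 kt
Leg 6: desired track 145.0°; wind correction +6.6° → command heading 151.6°, groundspeed 221.2 kt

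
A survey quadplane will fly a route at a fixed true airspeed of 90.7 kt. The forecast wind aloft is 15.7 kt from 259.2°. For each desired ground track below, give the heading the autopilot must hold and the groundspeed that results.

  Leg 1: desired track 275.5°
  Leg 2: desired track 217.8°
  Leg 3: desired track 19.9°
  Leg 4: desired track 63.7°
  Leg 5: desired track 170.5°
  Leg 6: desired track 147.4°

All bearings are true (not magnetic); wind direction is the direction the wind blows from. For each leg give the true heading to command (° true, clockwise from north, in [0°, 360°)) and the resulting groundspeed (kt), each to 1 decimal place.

Leg 1: heading=272.7°, groundspeed=75.5 kt
Leg 2: heading=224.4°, groundspeed=78.3 kt
Leg 3: heading=11.3°, groundspeed=97.7 kt
Leg 4: heading=61.0°, groundspeed=105.7 kt
Leg 5: heading=180.5°, groundspeed=89.0 kt
Leg 6: heading=156.6°, groundspeed=95.4 kt

Leg 1: desired track 275.5°; wind correction -2.8° → command heading 272.7°, groundspeed 75.5 kt
Leg 2: desired track 217.8°; wind correction +6.6° → command heading 224.4°, groundspeed 78.3 kt
Leg 3: desired track 19.9°; wind correction -8.6° → command heading 11.3°, groundspeed 97.7 kt
Leg 4: desired track 63.7°; wind correction -2.7° → command heading 61.0°, groundspeed 105.7 kt
Leg 5: desired track 170.5°; wind correction +10.0° → command heading 180.5°, groundspeed 89.0 kt
Leg 6: desired track 147.4°; wind correction +9.2° → command heading 156.6°, groundspeed 95.4 kt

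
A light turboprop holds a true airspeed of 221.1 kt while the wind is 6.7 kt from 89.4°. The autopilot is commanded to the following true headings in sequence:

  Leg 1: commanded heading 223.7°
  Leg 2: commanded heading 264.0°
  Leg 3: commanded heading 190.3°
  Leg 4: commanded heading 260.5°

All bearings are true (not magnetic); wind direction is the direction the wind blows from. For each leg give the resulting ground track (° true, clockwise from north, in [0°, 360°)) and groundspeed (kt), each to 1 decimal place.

Leg 1: track=224.9°, groundspeed=225.8 kt
Leg 2: track=264.2°, groundspeed=227.8 kt
Leg 3: track=192.0°, groundspeed=222.5 kt
Leg 4: track=260.8°, groundspeed=227.7 kt

Leg 1: heading 223.7°; drift +1.2° → track 224.9°, groundspeed 225.8 kt
Leg 2: heading 264.0°; drift +0.2° → track 264.2°, groundspeed 227.8 kt
Leg 3: heading 190.3°; drift +1.7° → track 192.0°, groundspeed 222.5 kt
Leg 4: heading 260.5°; drift +0.3° → track 260.8°, groundspeed 227.7 kt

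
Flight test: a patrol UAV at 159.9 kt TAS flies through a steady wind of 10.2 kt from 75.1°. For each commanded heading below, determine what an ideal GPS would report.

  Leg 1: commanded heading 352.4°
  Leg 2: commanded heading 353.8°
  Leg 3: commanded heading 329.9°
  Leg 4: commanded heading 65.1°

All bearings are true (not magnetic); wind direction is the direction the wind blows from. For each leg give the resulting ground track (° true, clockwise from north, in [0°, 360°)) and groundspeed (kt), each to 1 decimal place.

Leg 1: heading 352.4°; drift -3.6° → track 348.8°, groundspeed 158.9 kt
Leg 2: heading 353.8°; drift -3.6° → track 350.2°, groundspeed 158.7 kt
Leg 3: heading 329.9°; drift -3.5° → track 326.4°, groundspeed 162.9 kt
Leg 4: heading 65.1°; drift -0.7° → track 64.4°, groundspeed 149.9 kt

Leg 1: track=348.8°, groundspeed=158.9 kt
Leg 2: track=350.2°, groundspeed=158.7 kt
Leg 3: track=326.4°, groundspeed=162.9 kt
Leg 4: track=64.4°, groundspeed=149.9 kt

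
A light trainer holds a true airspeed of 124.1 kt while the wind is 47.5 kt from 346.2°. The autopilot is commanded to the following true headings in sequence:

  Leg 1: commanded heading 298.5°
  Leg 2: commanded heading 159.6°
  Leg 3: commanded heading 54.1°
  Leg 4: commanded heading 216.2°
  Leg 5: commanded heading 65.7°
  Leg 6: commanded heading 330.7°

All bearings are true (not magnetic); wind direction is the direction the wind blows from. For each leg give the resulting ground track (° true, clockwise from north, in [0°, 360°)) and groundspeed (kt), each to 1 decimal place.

Leg 1: heading 298.5°; drift -20.9° → track 277.6°, groundspeed 98.6 kt
Leg 2: heading 159.6°; drift +1.8° → track 161.4°, groundspeed 171.4 kt
Leg 3: heading 54.1°; drift +22.5° → track 76.6°, groundspeed 115.0 kt
Leg 4: heading 216.2°; drift -13.2° → track 203.0°, groundspeed 158.9 kt
Leg 5: heading 65.7°; drift +22.0° → track 87.7°, groundspeed 124.5 kt
Leg 6: heading 330.7°; drift -9.2° → track 321.5°, groundspeed 79.3 kt

Leg 1: track=277.6°, groundspeed=98.6 kt
Leg 2: track=161.4°, groundspeed=171.4 kt
Leg 3: track=76.6°, groundspeed=115.0 kt
Leg 4: track=203.0°, groundspeed=158.9 kt
Leg 5: track=87.7°, groundspeed=124.5 kt
Leg 6: track=321.5°, groundspeed=79.3 kt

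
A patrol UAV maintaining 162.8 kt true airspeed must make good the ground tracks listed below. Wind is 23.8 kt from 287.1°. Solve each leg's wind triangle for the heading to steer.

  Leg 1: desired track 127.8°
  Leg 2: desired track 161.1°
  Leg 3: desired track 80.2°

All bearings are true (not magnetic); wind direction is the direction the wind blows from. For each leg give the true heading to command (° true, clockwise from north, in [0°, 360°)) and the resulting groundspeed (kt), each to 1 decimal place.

Leg 1: heading=130.8°, groundspeed=184.8 kt
Leg 2: heading=167.9°, groundspeed=175.6 kt
Leg 3: heading=76.4°, groundspeed=183.7 kt

Leg 1: desired track 127.8°; wind correction +3.0° → command heading 130.8°, groundspeed 184.8 kt
Leg 2: desired track 161.1°; wind correction +6.8° → command heading 167.9°, groundspeed 175.6 kt
Leg 3: desired track 80.2°; wind correction -3.8° → command heading 76.4°, groundspeed 183.7 kt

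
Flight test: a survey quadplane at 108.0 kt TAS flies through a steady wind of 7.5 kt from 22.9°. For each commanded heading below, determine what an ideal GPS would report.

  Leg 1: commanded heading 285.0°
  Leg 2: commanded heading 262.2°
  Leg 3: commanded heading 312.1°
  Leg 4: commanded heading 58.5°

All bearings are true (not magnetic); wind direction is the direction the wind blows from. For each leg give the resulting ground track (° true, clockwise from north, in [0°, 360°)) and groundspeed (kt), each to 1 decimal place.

Leg 1: track=281.1°, groundspeed=109.3 kt
Leg 2: track=258.9°, groundspeed=112.0 kt
Leg 3: track=308.3°, groundspeed=105.8 kt
Leg 4: track=61.0°, groundspeed=102.0 kt

Leg 1: heading 285.0°; drift -3.9° → track 281.1°, groundspeed 109.3 kt
Leg 2: heading 262.2°; drift -3.3° → track 258.9°, groundspeed 112.0 kt
Leg 3: heading 312.1°; drift -3.8° → track 308.3°, groundspeed 105.8 kt
Leg 4: heading 58.5°; drift +2.5° → track 61.0°, groundspeed 102.0 kt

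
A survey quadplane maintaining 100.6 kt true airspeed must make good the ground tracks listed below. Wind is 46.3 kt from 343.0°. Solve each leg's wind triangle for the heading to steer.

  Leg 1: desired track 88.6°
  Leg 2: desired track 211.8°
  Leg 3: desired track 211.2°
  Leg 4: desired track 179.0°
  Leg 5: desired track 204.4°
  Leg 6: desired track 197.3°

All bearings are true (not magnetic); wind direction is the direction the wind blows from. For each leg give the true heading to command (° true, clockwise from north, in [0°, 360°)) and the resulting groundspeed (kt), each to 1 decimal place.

Leg 1: heading=62.3°, groundspeed=102.6 kt
Leg 2: heading=232.1°, groundspeed=124.9 kt
Leg 3: heading=231.3°, groundspeed=125.4 kt
Leg 4: heading=186.3°, groundspeed=144.3 kt
Leg 5: heading=222.1°, groundspeed=130.6 kt
Leg 6: heading=212.3°, groundspeed=135.4 kt

Leg 1: desired track 88.6°; wind correction -26.3° → command heading 62.3°, groundspeed 102.6 kt
Leg 2: desired track 211.8°; wind correction +20.3° → command heading 232.1°, groundspeed 124.9 kt
Leg 3: desired track 211.2°; wind correction +20.1° → command heading 231.3°, groundspeed 125.4 kt
Leg 4: desired track 179.0°; wind correction +7.3° → command heading 186.3°, groundspeed 144.3 kt
Leg 5: desired track 204.4°; wind correction +17.7° → command heading 222.1°, groundspeed 130.6 kt
Leg 6: desired track 197.3°; wind correction +15.0° → command heading 212.3°, groundspeed 135.4 kt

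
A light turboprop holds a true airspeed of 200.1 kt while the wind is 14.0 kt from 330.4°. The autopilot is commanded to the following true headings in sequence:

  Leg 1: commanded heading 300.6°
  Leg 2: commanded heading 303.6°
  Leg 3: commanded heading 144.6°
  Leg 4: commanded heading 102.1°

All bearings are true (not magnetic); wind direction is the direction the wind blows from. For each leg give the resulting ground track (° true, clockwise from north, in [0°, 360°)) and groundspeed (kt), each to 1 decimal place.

Leg 1: heading 300.6°; drift -2.1° → track 298.5°, groundspeed 188.1 kt
Leg 2: heading 303.6°; drift -1.9° → track 301.7°, groundspeed 187.7 kt
Leg 3: heading 144.6°; drift +0.4° → track 145.0°, groundspeed 214.0 kt
Leg 4: heading 102.1°; drift +2.9° → track 105.0°, groundspeed 209.7 kt

Leg 1: track=298.5°, groundspeed=188.1 kt
Leg 2: track=301.7°, groundspeed=187.7 kt
Leg 3: track=145.0°, groundspeed=214.0 kt
Leg 4: track=105.0°, groundspeed=209.7 kt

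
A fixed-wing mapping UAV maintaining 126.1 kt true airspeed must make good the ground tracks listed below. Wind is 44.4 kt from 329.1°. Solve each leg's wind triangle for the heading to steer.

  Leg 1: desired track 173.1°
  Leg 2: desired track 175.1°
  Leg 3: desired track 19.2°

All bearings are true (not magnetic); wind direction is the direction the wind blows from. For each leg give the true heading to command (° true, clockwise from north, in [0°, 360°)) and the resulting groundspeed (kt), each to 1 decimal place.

Leg 1: heading=181.3°, groundspeed=165.4 kt
Leg 2: heading=184.0°, groundspeed=164.5 kt
Leg 3: heading=3.5°, groundspeed=92.9 kt

Leg 1: desired track 173.1°; wind correction +8.2° → command heading 181.3°, groundspeed 165.4 kt
Leg 2: desired track 175.1°; wind correction +8.9° → command heading 184.0°, groundspeed 164.5 kt
Leg 3: desired track 19.2°; wind correction -15.7° → command heading 3.5°, groundspeed 92.9 kt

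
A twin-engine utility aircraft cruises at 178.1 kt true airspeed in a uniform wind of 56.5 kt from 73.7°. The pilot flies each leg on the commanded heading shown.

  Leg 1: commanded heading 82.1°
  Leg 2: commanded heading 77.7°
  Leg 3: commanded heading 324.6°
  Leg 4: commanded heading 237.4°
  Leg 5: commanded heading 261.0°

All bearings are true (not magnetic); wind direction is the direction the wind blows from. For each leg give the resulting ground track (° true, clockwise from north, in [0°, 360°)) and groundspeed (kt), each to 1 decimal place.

Leg 1: track=86.0°, groundspeed=122.5 kt
Leg 2: track=79.6°, groundspeed=121.8 kt
Leg 3: track=309.4°, groundspeed=203.7 kt
Leg 4: track=241.3°, groundspeed=232.9 kt
Leg 5: track=259.2°, groundspeed=234.3 kt

Leg 1: heading 82.1°; drift +3.9° → track 86.0°, groundspeed 122.5 kt
Leg 2: heading 77.7°; drift +1.9° → track 79.6°, groundspeed 121.8 kt
Leg 3: heading 324.6°; drift -15.2° → track 309.4°, groundspeed 203.7 kt
Leg 4: heading 237.4°; drift +3.9° → track 241.3°, groundspeed 232.9 kt
Leg 5: heading 261.0°; drift -1.8° → track 259.2°, groundspeed 234.3 kt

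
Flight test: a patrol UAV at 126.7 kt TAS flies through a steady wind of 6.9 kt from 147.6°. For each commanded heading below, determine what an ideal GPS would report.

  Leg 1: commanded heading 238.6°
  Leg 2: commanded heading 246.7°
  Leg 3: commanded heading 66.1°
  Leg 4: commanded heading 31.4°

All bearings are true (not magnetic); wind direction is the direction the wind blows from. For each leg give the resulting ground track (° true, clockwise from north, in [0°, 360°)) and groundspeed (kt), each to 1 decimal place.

Leg 1: track=241.7°, groundspeed=127.0 kt
Leg 2: track=249.8°, groundspeed=128.0 kt
Leg 3: track=63.0°, groundspeed=125.9 kt
Leg 4: track=28.7°, groundspeed=129.9 kt

Leg 1: heading 238.6°; drift +3.1° → track 241.7°, groundspeed 127.0 kt
Leg 2: heading 246.7°; drift +3.1° → track 249.8°, groundspeed 128.0 kt
Leg 3: heading 66.1°; drift -3.1° → track 63.0°, groundspeed 125.9 kt
Leg 4: heading 31.4°; drift -2.7° → track 28.7°, groundspeed 129.9 kt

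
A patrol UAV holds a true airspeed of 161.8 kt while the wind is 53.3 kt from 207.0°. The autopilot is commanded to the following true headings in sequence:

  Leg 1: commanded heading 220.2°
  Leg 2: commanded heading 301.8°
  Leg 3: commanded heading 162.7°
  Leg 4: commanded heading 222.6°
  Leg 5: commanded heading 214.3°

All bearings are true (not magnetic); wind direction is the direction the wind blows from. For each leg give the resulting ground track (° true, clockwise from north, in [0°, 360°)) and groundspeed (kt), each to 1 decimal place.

Leg 1: heading 220.2°; drift +6.3° → track 226.5°, groundspeed 110.6 kt
Leg 2: heading 301.8°; drift +17.7° → track 319.5°, groundspeed 174.5 kt
Leg 3: heading 162.7°; drift -16.8° → track 145.9°, groundspeed 129.1 kt
Leg 4: heading 222.6°; drift +7.4° → track 230.0°, groundspeed 111.4 kt
Leg 5: heading 214.3°; drift +3.6° → track 217.9°, groundspeed 109.1 kt

Leg 1: track=226.5°, groundspeed=110.6 kt
Leg 2: track=319.5°, groundspeed=174.5 kt
Leg 3: track=145.9°, groundspeed=129.1 kt
Leg 4: track=230.0°, groundspeed=111.4 kt
Leg 5: track=217.9°, groundspeed=109.1 kt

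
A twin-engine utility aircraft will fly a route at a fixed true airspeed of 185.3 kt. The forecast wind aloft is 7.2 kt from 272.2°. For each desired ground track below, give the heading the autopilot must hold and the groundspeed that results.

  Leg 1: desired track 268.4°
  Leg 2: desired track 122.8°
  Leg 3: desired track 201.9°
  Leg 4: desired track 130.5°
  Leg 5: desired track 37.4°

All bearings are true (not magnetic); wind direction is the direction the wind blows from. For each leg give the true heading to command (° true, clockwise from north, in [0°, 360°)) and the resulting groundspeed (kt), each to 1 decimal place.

Leg 1: desired track 268.4°; wind correction +0.1° → command heading 268.5°, groundspeed 178.1 kt
Leg 2: desired track 122.8°; wind correction +1.1° → command heading 123.9°, groundspeed 191.5 kt
Leg 3: desired track 201.9°; wind correction +2.1° → command heading 204.0°, groundspeed 182.7 kt
Leg 4: desired track 130.5°; wind correction +1.4° → command heading 131.9°, groundspeed 190.9 kt
Leg 5: desired track 37.4°; wind correction -1.8° → command heading 35.6°, groundspeed 189.4 kt

Leg 1: heading=268.5°, groundspeed=178.1 kt
Leg 2: heading=123.9°, groundspeed=191.5 kt
Leg 3: heading=204.0°, groundspeed=182.7 kt
Leg 4: heading=131.9°, groundspeed=190.9 kt
Leg 5: heading=35.6°, groundspeed=189.4 kt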